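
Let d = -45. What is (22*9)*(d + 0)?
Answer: -8910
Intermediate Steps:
(22*9)*(d + 0) = (22*9)*(-45 + 0) = 198*(-45) = -8910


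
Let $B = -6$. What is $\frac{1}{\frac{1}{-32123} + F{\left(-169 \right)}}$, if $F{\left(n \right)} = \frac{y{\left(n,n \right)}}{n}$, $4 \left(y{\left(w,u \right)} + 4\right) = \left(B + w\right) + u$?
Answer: $\frac{417599}{222377} \approx 1.8779$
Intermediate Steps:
$y{\left(w,u \right)} = - \frac{11}{2} + \frac{u}{4} + \frac{w}{4}$ ($y{\left(w,u \right)} = -4 + \frac{\left(-6 + w\right) + u}{4} = -4 + \frac{-6 + u + w}{4} = -4 + \left(- \frac{3}{2} + \frac{u}{4} + \frac{w}{4}\right) = - \frac{11}{2} + \frac{u}{4} + \frac{w}{4}$)
$F{\left(n \right)} = \frac{- \frac{11}{2} + \frac{n}{2}}{n}$ ($F{\left(n \right)} = \frac{- \frac{11}{2} + \frac{n}{4} + \frac{n}{4}}{n} = \frac{- \frac{11}{2} + \frac{n}{2}}{n}$)
$\frac{1}{\frac{1}{-32123} + F{\left(-169 \right)}} = \frac{1}{\frac{1}{-32123} + \frac{-11 - 169}{2 \left(-169\right)}} = \frac{1}{- \frac{1}{32123} + \frac{1}{2} \left(- \frac{1}{169}\right) \left(-180\right)} = \frac{1}{- \frac{1}{32123} + \frac{90}{169}} = \frac{1}{\frac{222377}{417599}} = \frac{417599}{222377}$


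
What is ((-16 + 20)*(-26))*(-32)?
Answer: 3328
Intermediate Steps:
((-16 + 20)*(-26))*(-32) = (4*(-26))*(-32) = -104*(-32) = 3328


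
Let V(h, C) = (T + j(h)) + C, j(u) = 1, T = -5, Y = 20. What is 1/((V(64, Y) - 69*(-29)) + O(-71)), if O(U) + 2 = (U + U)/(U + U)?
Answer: 1/2016 ≈ 0.00049603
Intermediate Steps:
V(h, C) = -4 + C (V(h, C) = (-5 + 1) + C = -4 + C)
O(U) = -1 (O(U) = -2 + (U + U)/(U + U) = -2 + (2*U)/((2*U)) = -2 + (2*U)*(1/(2*U)) = -2 + 1 = -1)
1/((V(64, Y) - 69*(-29)) + O(-71)) = 1/(((-4 + 20) - 69*(-29)) - 1) = 1/((16 + 2001) - 1) = 1/(2017 - 1) = 1/2016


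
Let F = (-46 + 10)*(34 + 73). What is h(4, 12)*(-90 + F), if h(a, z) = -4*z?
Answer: 189216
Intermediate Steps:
F = -3852 (F = -36*107 = -3852)
h(4, 12)*(-90 + F) = (-4*12)*(-90 - 3852) = -48*(-3942) = 189216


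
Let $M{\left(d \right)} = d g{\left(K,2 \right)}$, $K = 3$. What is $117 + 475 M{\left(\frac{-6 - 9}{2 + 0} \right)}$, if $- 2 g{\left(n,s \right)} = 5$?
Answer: $\frac{36093}{4} \approx 9023.3$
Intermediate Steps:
$g{\left(n,s \right)} = - \frac{5}{2}$ ($g{\left(n,s \right)} = \left(- \frac{1}{2}\right) 5 = - \frac{5}{2}$)
$M{\left(d \right)} = - \frac{5 d}{2}$ ($M{\left(d \right)} = d \left(- \frac{5}{2}\right) = - \frac{5 d}{2}$)
$117 + 475 M{\left(\frac{-6 - 9}{2 + 0} \right)} = 117 + 475 \left(- \frac{5 \frac{-6 - 9}{2 + 0}}{2}\right) = 117 + 475 \left(- \frac{5 \left(- \frac{15}{2}\right)}{2}\right) = 117 + 475 \left(- \frac{5 \left(\left(-15\right) \frac{1}{2}\right)}{2}\right) = 117 + 475 \left(\left(- \frac{5}{2}\right) \left(- \frac{15}{2}\right)\right) = 117 + 475 \cdot \frac{75}{4} = 117 + \frac{35625}{4} = \frac{36093}{4}$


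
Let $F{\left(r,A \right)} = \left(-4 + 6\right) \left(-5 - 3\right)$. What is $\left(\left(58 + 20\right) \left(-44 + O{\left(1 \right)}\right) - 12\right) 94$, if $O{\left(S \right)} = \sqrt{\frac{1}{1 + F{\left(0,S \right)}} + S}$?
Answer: $-323736 + \frac{2444 \sqrt{210}}{5} \approx -3.1665 \cdot 10^{5}$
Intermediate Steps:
$F{\left(r,A \right)} = -16$ ($F{\left(r,A \right)} = 2 \left(-8\right) = -16$)
$O{\left(S \right)} = \sqrt{- \frac{1}{15} + S}$ ($O{\left(S \right)} = \sqrt{\frac{1}{1 - 16} + S} = \sqrt{\frac{1}{-15} + S} = \sqrt{- \frac{1}{15} + S}$)
$\left(\left(58 + 20\right) \left(-44 + O{\left(1 \right)}\right) - 12\right) 94 = \left(\left(58 + 20\right) \left(-44 + \frac{\sqrt{-15 + 225 \cdot 1}}{15}\right) - 12\right) 94 = \left(78 \left(-44 + \frac{\sqrt{-15 + 225}}{15}\right) - 12\right) 94 = \left(78 \left(-44 + \frac{\sqrt{210}}{15}\right) - 12\right) 94 = \left(\left(-3432 + \frac{26 \sqrt{210}}{5}\right) - 12\right) 94 = \left(-3444 + \frac{26 \sqrt{210}}{5}\right) 94 = -323736 + \frac{2444 \sqrt{210}}{5}$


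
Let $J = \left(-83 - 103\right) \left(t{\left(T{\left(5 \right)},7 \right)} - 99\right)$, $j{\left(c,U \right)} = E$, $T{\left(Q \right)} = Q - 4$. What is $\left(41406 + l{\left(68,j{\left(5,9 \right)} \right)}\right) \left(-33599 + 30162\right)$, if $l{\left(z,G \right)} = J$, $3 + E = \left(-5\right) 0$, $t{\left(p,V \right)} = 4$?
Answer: $-203044212$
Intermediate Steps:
$T{\left(Q \right)} = -4 + Q$
$E = -3$ ($E = -3 - 0 = -3 + 0 = -3$)
$j{\left(c,U \right)} = -3$
$J = 17670$ ($J = \left(-83 - 103\right) \left(4 - 99\right) = \left(-186\right) \left(-95\right) = 17670$)
$l{\left(z,G \right)} = 17670$
$\left(41406 + l{\left(68,j{\left(5,9 \right)} \right)}\right) \left(-33599 + 30162\right) = \left(41406 + 17670\right) \left(-33599 + 30162\right) = 59076 \left(-3437\right) = -203044212$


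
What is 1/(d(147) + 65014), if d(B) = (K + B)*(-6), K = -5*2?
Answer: 1/64192 ≈ 1.5578e-5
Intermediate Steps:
K = -10
d(B) = 60 - 6*B (d(B) = (-10 + B)*(-6) = 60 - 6*B)
1/(d(147) + 65014) = 1/((60 - 6*147) + 65014) = 1/((60 - 882) + 65014) = 1/(-822 + 65014) = 1/64192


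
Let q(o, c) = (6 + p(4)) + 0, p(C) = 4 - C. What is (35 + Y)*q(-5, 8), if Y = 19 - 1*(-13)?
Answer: 402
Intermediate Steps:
Y = 32 (Y = 19 + 13 = 32)
q(o, c) = 6 (q(o, c) = (6 + (4 - 1*4)) + 0 = (6 + (4 - 4)) + 0 = (6 + 0) + 0 = 6 + 0 = 6)
(35 + Y)*q(-5, 8) = (35 + 32)*6 = 67*6 = 402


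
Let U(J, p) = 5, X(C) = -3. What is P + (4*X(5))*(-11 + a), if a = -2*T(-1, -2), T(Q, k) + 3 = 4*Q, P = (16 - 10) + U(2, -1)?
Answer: -25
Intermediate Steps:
P = 11 (P = (16 - 10) + 5 = 6 + 5 = 11)
T(Q, k) = -3 + 4*Q
a = 14 (a = -2*(-3 + 4*(-1)) = -2*(-3 - 4) = -2*(-7) = 14)
P + (4*X(5))*(-11 + a) = 11 + (4*(-3))*(-11 + 14) = 11 - 12*3 = 11 - 36 = -25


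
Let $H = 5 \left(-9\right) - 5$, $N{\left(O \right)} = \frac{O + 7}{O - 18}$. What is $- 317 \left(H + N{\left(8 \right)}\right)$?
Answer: $\frac{32651}{2} \approx 16326.0$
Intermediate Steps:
$N{\left(O \right)} = \frac{7 + O}{-18 + O}$
$H = -50$ ($H = -45 - 5 = -50$)
$- 317 \left(H + N{\left(8 \right)}\right) = - 317 \left(-50 + \frac{7 + 8}{-18 + 8}\right) = - 317 \left(-50 + \frac{1}{-10} \cdot 15\right) = - 317 \left(-50 - \frac{3}{2}\right) = \left(-317\right) \left(- \frac{103}{2}\right) = \frac{32651}{2}$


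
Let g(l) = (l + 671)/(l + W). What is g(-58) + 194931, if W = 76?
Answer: 3509371/18 ≈ 1.9497e+5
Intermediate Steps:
g(l) = (671 + l)/(76 + l) (g(l) = (l + 671)/(l + 76) = (671 + l)/(76 + l))
g(-58) + 194931 = (671 - 58)/(76 - 58) + 194931 = 613/18 + 194931 = 3509371/18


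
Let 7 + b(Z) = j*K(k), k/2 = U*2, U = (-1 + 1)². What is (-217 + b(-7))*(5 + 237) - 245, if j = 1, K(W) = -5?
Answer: -55663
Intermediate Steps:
U = 0 (U = 0² = 0)
k = 0 (k = 2*(0*2) = 2*0 = 0)
b(Z) = -12 (b(Z) = -7 + 1*(-5) = -7 - 5 = -12)
(-217 + b(-7))*(5 + 237) - 245 = (-217 - 12)*(5 + 237) - 245 = -229*242 - 245 = -55418 - 245 = -55663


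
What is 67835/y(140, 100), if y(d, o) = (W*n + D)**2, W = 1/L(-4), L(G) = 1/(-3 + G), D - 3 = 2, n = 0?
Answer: 13567/5 ≈ 2713.4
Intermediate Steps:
D = 5 (D = 3 + 2 = 5)
W = -7 (W = 1/(1/(-3 - 4)) = 1/(1/(-7)) = 1/(-1/7) = -7)
y(d, o) = 25 (y(d, o) = (-7*0 + 5)**2 = (0 + 5)**2 = 5**2 = 25)
67835/y(140, 100) = 67835/25 = 67835*(1/25) = 13567/5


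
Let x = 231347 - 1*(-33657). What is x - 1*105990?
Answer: 159014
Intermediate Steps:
x = 265004 (x = 231347 + 33657 = 265004)
x - 1*105990 = 265004 - 1*105990 = 265004 - 105990 = 159014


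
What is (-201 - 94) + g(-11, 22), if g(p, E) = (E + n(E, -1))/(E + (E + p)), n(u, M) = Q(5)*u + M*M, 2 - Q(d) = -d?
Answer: -3186/11 ≈ -289.64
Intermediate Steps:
Q(d) = 2 + d (Q(d) = 2 - (-1)*d = 2 + d)
n(u, M) = M**2 + 7*u (n(u, M) = (2 + 5)*u + M*M = 7*u + M**2 = M**2 + 7*u)
g(p, E) = (1 + 8*E)/(p + 2*E) (g(p, E) = (E + ((-1)**2 + 7*E))/(E + (E + p)) = (E + (1 + 7*E))/(p + 2*E) = (1 + 8*E)/(p + 2*E))
(-201 - 94) + g(-11, 22) = (-201 - 94) + (1 + 8*22)/(-11 + 2*22) = -295 + (1 + 176)/(-11 + 44) = -295 + 177/33 = -295 + (1/33)*177 = -295 + 59/11 = -3186/11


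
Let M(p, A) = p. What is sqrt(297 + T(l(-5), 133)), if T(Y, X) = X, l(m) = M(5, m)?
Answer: sqrt(430) ≈ 20.736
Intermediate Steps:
l(m) = 5
sqrt(297 + T(l(-5), 133)) = sqrt(297 + 133) = sqrt(430)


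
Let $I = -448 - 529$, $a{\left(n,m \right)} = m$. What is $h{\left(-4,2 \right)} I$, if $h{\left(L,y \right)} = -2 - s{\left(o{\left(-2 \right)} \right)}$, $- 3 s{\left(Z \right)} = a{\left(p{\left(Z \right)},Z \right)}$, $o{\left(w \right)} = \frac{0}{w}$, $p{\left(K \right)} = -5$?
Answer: $1954$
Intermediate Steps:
$o{\left(w \right)} = 0$
$s{\left(Z \right)} = - \frac{Z}{3}$
$h{\left(L,y \right)} = -2$ ($h{\left(L,y \right)} = -2 - \left(- \frac{1}{3}\right) 0 = -2 - 0 = -2 + 0 = -2$)
$I = -977$ ($I = -448 - 529 = -977$)
$h{\left(-4,2 \right)} I = \left(-2\right) \left(-977\right) = 1954$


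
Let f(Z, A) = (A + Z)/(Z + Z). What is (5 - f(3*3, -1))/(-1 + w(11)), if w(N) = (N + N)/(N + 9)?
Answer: 410/9 ≈ 45.556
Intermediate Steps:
f(Z, A) = (A + Z)/(2*Z) (f(Z, A) = (A + Z)/((2*Z)) = (A + Z)*(1/(2*Z)) = (A + Z)/(2*Z))
w(N) = 2*N/(9 + N) (w(N) = (2*N)/(9 + N) = 2*N/(9 + N))
(5 - f(3*3, -1))/(-1 + w(11)) = (5 - (-1 + 3*3)/(2*(3*3)))/(-1 + 2*11/(9 + 11)) = (5 - (-1 + 9)/(2*9))/(-1 + 2*11/20) = (5 - 8/(2*9))/(-1 + 2*11*(1/20)) = (5 - 1*4/9)/(-1 + 11/10) = (5 - 4/9)/(⅒) = (41/9)*10 = 410/9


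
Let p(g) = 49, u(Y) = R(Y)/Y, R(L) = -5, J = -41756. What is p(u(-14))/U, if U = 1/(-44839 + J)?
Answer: -4243155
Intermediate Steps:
u(Y) = -5/Y
U = -1/86595 (U = 1/(-44839 - 41756) = 1/(-86595) = -1/86595 ≈ -1.1548e-5)
p(u(-14))/U = 49/(-1/86595) = 49*(-86595) = -4243155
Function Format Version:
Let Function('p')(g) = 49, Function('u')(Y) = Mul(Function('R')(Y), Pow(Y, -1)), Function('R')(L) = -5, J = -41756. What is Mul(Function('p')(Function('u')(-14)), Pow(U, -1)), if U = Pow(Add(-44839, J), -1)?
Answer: -4243155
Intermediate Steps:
Function('u')(Y) = Mul(-5, Pow(Y, -1))
U = Rational(-1, 86595) (U = Pow(Add(-44839, -41756), -1) = Pow(-86595, -1) = Rational(-1, 86595) ≈ -1.1548e-5)
Mul(Function('p')(Function('u')(-14)), Pow(U, -1)) = Mul(49, Pow(Rational(-1, 86595), -1)) = Mul(49, -86595) = -4243155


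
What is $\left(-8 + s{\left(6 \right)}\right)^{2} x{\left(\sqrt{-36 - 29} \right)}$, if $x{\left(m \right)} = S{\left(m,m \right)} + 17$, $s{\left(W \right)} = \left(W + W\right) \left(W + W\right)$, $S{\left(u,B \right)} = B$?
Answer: $314432 + 18496 i \sqrt{65} \approx 3.1443 \cdot 10^{5} + 1.4912 \cdot 10^{5} i$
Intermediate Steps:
$s{\left(W \right)} = 4 W^{2}$ ($s{\left(W \right)} = 2 W 2 W = 4 W^{2}$)
$x{\left(m \right)} = 17 + m$ ($x{\left(m \right)} = m + 17 = 17 + m$)
$\left(-8 + s{\left(6 \right)}\right)^{2} x{\left(\sqrt{-36 - 29} \right)} = \left(-8 + 4 \cdot 6^{2}\right)^{2} \left(17 + \sqrt{-36 - 29}\right) = \left(-8 + 4 \cdot 36\right)^{2} \left(17 + \sqrt{-65}\right) = \left(-8 + 144\right)^{2} \left(17 + i \sqrt{65}\right) = 136^{2} \left(17 + i \sqrt{65}\right) = 18496 \left(17 + i \sqrt{65}\right) = 314432 + 18496 i \sqrt{65}$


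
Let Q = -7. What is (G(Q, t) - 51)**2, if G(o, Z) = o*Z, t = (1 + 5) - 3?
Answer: 5184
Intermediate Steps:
t = 3 (t = 6 - 3 = 3)
G(o, Z) = Z*o
(G(Q, t) - 51)**2 = (3*(-7) - 51)**2 = (-21 - 51)**2 = (-72)**2 = 5184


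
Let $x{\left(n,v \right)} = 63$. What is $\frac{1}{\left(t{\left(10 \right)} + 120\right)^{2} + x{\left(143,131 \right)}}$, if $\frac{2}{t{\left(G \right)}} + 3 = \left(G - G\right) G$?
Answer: $\frac{9}{128731} \approx 6.9913 \cdot 10^{-5}$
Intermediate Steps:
$t{\left(G \right)} = - \frac{2}{3}$ ($t{\left(G \right)} = \frac{2}{-3 + \left(G - G\right) G} = \frac{2}{-3 + 0 G} = \frac{2}{-3 + 0} = \frac{2}{-3} = 2 \left(- \frac{1}{3}\right) = - \frac{2}{3}$)
$\frac{1}{\left(t{\left(10 \right)} + 120\right)^{2} + x{\left(143,131 \right)}} = \frac{1}{\left(- \frac{2}{3} + 120\right)^{2} + 63} = \frac{1}{\left(\frac{358}{3}\right)^{2} + 63} = \frac{1}{\frac{128164}{9} + 63} = \frac{1}{\frac{128731}{9}} = \frac{9}{128731}$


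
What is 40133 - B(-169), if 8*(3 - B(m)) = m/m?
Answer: 321041/8 ≈ 40130.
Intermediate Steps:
B(m) = 23/8 (B(m) = 3 - m/(8*m) = 3 - 1/8*1 = 3 - 1/8 = 23/8)
40133 - B(-169) = 40133 - 1*23/8 = 40133 - 23/8 = 321041/8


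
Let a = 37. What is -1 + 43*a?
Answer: 1590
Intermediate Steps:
-1 + 43*a = -1 + 43*37 = -1 + 1591 = 1590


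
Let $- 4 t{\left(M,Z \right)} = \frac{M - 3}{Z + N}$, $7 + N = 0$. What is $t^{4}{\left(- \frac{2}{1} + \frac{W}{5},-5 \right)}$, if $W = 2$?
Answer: $\frac{279841}{3317760000} \approx 8.4346 \cdot 10^{-5}$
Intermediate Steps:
$N = -7$ ($N = -7 + 0 = -7$)
$t{\left(M,Z \right)} = - \frac{-3 + M}{4 \left(-7 + Z\right)}$ ($t{\left(M,Z \right)} = - \frac{\left(M - 3\right) \frac{1}{Z - 7}}{4} = - \frac{\left(-3 + M\right) \frac{1}{-7 + Z}}{4} = - \frac{\frac{1}{-7 + Z} \left(-3 + M\right)}{4} = - \frac{-3 + M}{4 \left(-7 + Z\right)}$)
$t^{4}{\left(- \frac{2}{1} + \frac{W}{5},-5 \right)} = \left(\frac{3 - \left(- \frac{2}{1} + \frac{2}{5}\right)}{4 \left(-7 - 5\right)}\right)^{4} = \left(\frac{3 - \left(\left(-2\right) 1 + 2 \cdot \frac{1}{5}\right)}{4 \left(-12\right)}\right)^{4} = \left(\frac{1}{4} \left(- \frac{1}{12}\right) \left(3 - \left(-2 + \frac{2}{5}\right)\right)\right)^{4} = \left(\frac{1}{4} \left(- \frac{1}{12}\right) \left(3 - - \frac{8}{5}\right)\right)^{4} = \left(\frac{1}{4} \left(- \frac{1}{12}\right) \left(3 + \frac{8}{5}\right)\right)^{4} = \left(\frac{1}{4} \left(- \frac{1}{12}\right) \frac{23}{5}\right)^{4} = \left(- \frac{23}{240}\right)^{4} = \frac{279841}{3317760000}$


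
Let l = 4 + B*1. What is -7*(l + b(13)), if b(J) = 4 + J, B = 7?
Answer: -196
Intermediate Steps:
l = 11 (l = 4 + 7*1 = 4 + 7 = 11)
-7*(l + b(13)) = -7*(11 + (4 + 13)) = -7*(11 + 17) = -7*28 = -196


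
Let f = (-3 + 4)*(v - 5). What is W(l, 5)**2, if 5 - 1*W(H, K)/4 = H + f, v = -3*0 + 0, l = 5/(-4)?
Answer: 2025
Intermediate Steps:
l = -5/4 (l = 5*(-1/4) = -5/4 ≈ -1.2500)
v = 0 (v = 0 + 0 = 0)
f = -5 (f = (-3 + 4)*(0 - 5) = 1*(-5) = -5)
W(H, K) = 40 - 4*H (W(H, K) = 20 - 4*(H - 5) = 20 - 4*(-5 + H) = 20 + (20 - 4*H) = 40 - 4*H)
W(l, 5)**2 = (40 - 4*(-5/4))**2 = (40 + 5)**2 = 45**2 = 2025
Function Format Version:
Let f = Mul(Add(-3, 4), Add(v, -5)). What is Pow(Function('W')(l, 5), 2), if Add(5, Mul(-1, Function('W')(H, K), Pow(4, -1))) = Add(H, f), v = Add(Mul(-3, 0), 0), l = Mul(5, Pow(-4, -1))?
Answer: 2025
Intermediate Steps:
l = Rational(-5, 4) (l = Mul(5, Rational(-1, 4)) = Rational(-5, 4) ≈ -1.2500)
v = 0 (v = Add(0, 0) = 0)
f = -5 (f = Mul(Add(-3, 4), Add(0, -5)) = Mul(1, -5) = -5)
Function('W')(H, K) = Add(40, Mul(-4, H)) (Function('W')(H, K) = Add(20, Mul(-4, Add(H, -5))) = Add(20, Mul(-4, Add(-5, H))) = Add(20, Add(20, Mul(-4, H))) = Add(40, Mul(-4, H)))
Pow(Function('W')(l, 5), 2) = Pow(Add(40, Mul(-4, Rational(-5, 4))), 2) = Pow(Add(40, 5), 2) = Pow(45, 2) = 2025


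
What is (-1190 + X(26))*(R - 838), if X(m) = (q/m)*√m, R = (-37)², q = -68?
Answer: -631890 - 18054*√26/13 ≈ -6.3897e+5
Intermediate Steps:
R = 1369
X(m) = -68/√m (X(m) = (-68/m)*√m = -68/√m)
(-1190 + X(26))*(R - 838) = (-1190 - 34*√26/13)*(1369 - 838) = (-1190 - 34*√26/13)*531 = -631890 - 18054*√26/13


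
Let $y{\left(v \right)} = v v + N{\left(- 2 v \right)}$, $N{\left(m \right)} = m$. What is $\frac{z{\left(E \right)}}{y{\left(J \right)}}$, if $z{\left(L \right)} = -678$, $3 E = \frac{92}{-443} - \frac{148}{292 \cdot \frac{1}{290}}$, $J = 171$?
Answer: $- \frac{226}{9633} \approx -0.023461$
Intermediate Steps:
$E = - \frac{1586702}{32339}$ ($E = \frac{\frac{92}{-443} - \frac{148}{292 \cdot \frac{1}{290}}}{3} = \frac{92 \left(- \frac{1}{443}\right) - \frac{148}{292 \cdot \frac{1}{290}}}{3} = \frac{- \frac{92}{443} - \frac{148}{\frac{146}{145}}}{3} = \frac{- \frac{92}{443} - \frac{10730}{73}}{3} = \frac{1}{3} \left(- \frac{4760106}{32339}\right) = - \frac{1586702}{32339} \approx -49.065$)
$y{\left(v \right)} = v^{2} - 2 v$ ($y{\left(v \right)} = v v - 2 v = v^{2} - 2 v$)
$\frac{z{\left(E \right)}}{y{\left(J \right)}} = - \frac{678}{171 \left(-2 + 171\right)} = - \frac{678}{171 \cdot 169} = - \frac{678}{28899} = \left(-678\right) \frac{1}{28899} = - \frac{226}{9633}$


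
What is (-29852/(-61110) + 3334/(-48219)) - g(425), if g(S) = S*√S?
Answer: 205948808/491110515 - 2125*√17 ≈ -8761.2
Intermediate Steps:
g(S) = S^(3/2)
(-29852/(-61110) + 3334/(-48219)) - g(425) = (-29852/(-61110) + 3334/(-48219)) - 425^(3/2) = (-29852*(-1/61110) + 3334*(-1/48219)) - 2125*√17 = (14926/30555 - 3334/48219) - 2125*√17 = 205948808/491110515 - 2125*√17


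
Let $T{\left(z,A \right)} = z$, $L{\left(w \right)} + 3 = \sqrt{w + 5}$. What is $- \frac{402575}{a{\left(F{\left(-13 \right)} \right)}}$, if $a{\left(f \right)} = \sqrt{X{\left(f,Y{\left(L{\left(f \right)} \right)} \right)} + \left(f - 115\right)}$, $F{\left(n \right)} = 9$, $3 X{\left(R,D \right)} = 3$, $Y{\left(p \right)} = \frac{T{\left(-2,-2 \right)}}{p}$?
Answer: $\frac{80515 i \sqrt{105}}{21} \approx 39287.0 i$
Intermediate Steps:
$L{\left(w \right)} = -3 + \sqrt{5 + w}$ ($L{\left(w \right)} = -3 + \sqrt{w + 5} = -3 + \sqrt{5 + w}$)
$Y{\left(p \right)} = - \frac{2}{p}$
$X{\left(R,D \right)} = 1$ ($X{\left(R,D \right)} = \frac{1}{3} \cdot 3 = 1$)
$a{\left(f \right)} = \sqrt{-114 + f}$ ($a{\left(f \right)} = \sqrt{1 + \left(f - 115\right)} = \sqrt{1 + \left(-115 + f\right)} = \sqrt{-114 + f}$)
$- \frac{402575}{a{\left(F{\left(-13 \right)} \right)}} = - \frac{402575}{\sqrt{-114 + 9}} = - \frac{402575}{\sqrt{-105}} = - \frac{402575}{i \sqrt{105}} = - 402575 \left(- \frac{i \sqrt{105}}{105}\right) = \frac{80515 i \sqrt{105}}{21}$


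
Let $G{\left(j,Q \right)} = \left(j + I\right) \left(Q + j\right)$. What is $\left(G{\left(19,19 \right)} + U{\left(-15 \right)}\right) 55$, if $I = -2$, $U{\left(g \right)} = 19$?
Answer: $36575$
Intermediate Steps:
$G{\left(j,Q \right)} = \left(-2 + j\right) \left(Q + j\right)$ ($G{\left(j,Q \right)} = \left(j - 2\right) \left(Q + j\right) = \left(-2 + j\right) \left(Q + j\right)$)
$\left(G{\left(19,19 \right)} + U{\left(-15 \right)}\right) 55 = \left(\left(19^{2} - 38 - 38 + 19 \cdot 19\right) + 19\right) 55 = \left(\left(361 - 38 - 38 + 361\right) + 19\right) 55 = \left(646 + 19\right) 55 = 665 \cdot 55 = 36575$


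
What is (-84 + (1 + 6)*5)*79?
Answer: -3871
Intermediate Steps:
(-84 + (1 + 6)*5)*79 = (-84 + 7*5)*79 = (-84 + 35)*79 = -49*79 = -3871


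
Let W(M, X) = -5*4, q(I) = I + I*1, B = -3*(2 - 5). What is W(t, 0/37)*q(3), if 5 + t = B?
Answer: -120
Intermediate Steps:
B = 9 (B = -3*(-3) = 9)
t = 4 (t = -5 + 9 = 4)
q(I) = 2*I (q(I) = I + I = 2*I)
W(M, X) = -20
W(t, 0/37)*q(3) = -40*3 = -20*6 = -120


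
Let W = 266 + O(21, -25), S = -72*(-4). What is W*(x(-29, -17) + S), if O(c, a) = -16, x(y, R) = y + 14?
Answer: 68250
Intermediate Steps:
x(y, R) = 14 + y
S = 288
W = 250 (W = 266 - 16 = 250)
W*(x(-29, -17) + S) = 250*((14 - 29) + 288) = 250*(-15 + 288) = 250*273 = 68250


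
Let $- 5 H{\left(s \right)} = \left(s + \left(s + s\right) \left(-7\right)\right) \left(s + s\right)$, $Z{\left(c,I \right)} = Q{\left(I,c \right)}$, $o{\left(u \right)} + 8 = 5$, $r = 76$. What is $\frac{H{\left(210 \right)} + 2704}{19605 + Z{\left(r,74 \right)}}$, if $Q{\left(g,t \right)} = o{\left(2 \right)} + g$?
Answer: $\frac{58006}{4919} \approx 11.792$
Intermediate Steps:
$o{\left(u \right)} = -3$ ($o{\left(u \right)} = -8 + 5 = -3$)
$Q{\left(g,t \right)} = -3 + g$
$Z{\left(c,I \right)} = -3 + I$
$H{\left(s \right)} = \frac{26 s^{2}}{5}$ ($H{\left(s \right)} = - \frac{\left(s + \left(s + s\right) \left(-7\right)\right) \left(s + s\right)}{5} = - \frac{\left(s + 2 s \left(-7\right)\right) 2 s}{5} = - \frac{\left(s - 14 s\right) 2 s}{5} = - \frac{- 13 s 2 s}{5} = - \frac{\left(-26\right) s^{2}}{5} = \frac{26 s^{2}}{5}$)
$\frac{H{\left(210 \right)} + 2704}{19605 + Z{\left(r,74 \right)}} = \frac{\frac{26 \cdot 210^{2}}{5} + 2704}{19605 + \left(-3 + 74\right)} = \frac{\frac{26}{5} \cdot 44100 + 2704}{19605 + 71} = \frac{229320 + 2704}{19676} = 232024 \cdot \frac{1}{19676} = \frac{58006}{4919}$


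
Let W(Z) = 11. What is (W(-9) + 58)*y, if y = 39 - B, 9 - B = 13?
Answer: 2967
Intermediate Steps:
B = -4 (B = 9 - 1*13 = 9 - 13 = -4)
y = 43 (y = 39 - 1*(-4) = 39 + 4 = 43)
(W(-9) + 58)*y = (11 + 58)*43 = 69*43 = 2967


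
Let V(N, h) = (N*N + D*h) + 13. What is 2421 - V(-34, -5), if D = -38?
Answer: 1062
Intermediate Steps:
V(N, h) = 13 + N² - 38*h (V(N, h) = (N*N - 38*h) + 13 = (N² - 38*h) + 13 = 13 + N² - 38*h)
2421 - V(-34, -5) = 2421 - (13 + (-34)² - 38*(-5)) = 2421 - (13 + 1156 + 190) = 2421 - 1*1359 = 2421 - 1359 = 1062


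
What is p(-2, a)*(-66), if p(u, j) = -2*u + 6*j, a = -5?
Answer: 1716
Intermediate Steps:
p(-2, a)*(-66) = (-2*(-2) + 6*(-5))*(-66) = (4 - 30)*(-66) = -26*(-66) = 1716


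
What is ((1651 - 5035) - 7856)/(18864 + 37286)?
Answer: -1124/5615 ≈ -0.20018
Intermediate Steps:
((1651 - 5035) - 7856)/(18864 + 37286) = (-3384 - 7856)/56150 = -11240*1/56150 = -1124/5615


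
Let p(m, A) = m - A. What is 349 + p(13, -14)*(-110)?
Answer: -2621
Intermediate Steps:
349 + p(13, -14)*(-110) = 349 + (13 - 1*(-14))*(-110) = 349 + (13 + 14)*(-110) = 349 + 27*(-110) = 349 - 2970 = -2621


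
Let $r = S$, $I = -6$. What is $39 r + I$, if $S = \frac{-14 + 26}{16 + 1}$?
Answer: $\frac{366}{17} \approx 21.529$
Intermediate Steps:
$S = \frac{12}{17} \approx 0.70588$
$r = \frac{12}{17} \approx 0.70588$
$39 r + I = 39 \cdot \frac{12}{17} - 6 = \frac{468}{17} - 6 = \frac{366}{17}$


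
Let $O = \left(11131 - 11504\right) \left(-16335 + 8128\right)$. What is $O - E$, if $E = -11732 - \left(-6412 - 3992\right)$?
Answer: $3062539$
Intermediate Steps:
$O = 3061211$ ($O = \left(-373\right) \left(-8207\right) = 3061211$)
$E = -1328$ ($E = -11732 - -10404 = -11732 + 10404 = -1328$)
$O - E = 3061211 - -1328 = 3061211 + 1328 = 3062539$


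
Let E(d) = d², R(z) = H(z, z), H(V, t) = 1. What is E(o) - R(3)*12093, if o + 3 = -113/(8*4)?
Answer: -12339551/1024 ≈ -12050.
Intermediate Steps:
R(z) = 1
o = -209/32 (o = -3 - 113/(8*4) = -3 - 113/32 = -209/32 ≈ -6.5313)
E(o) - R(3)*12093 = (-209/32)² - 12093 = 43681/1024 - 1*12093 = 43681/1024 - 12093 = -12339551/1024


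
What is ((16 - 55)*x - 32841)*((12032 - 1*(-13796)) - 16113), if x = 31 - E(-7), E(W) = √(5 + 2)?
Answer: -330795750 + 378885*√7 ≈ -3.2979e+8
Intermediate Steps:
E(W) = √7
x = 31 - √7 ≈ 28.354
((16 - 55)*x - 32841)*((12032 - 1*(-13796)) - 16113) = ((16 - 55)*(31 - √7) - 32841)*((12032 - 1*(-13796)) - 16113) = (-39*(31 - √7) - 32841)*((12032 + 13796) - 16113) = ((-1209 + 39*√7) - 32841)*(25828 - 16113) = (-34050 + 39*√7)*9715 = -330795750 + 378885*√7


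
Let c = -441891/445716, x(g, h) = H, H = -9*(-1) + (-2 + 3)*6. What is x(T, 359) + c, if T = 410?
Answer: 693761/49524 ≈ 14.009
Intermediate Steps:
H = 15 (H = 9 + 1*6 = 9 + 6 = 15)
x(g, h) = 15
c = -49099/49524 (c = -441891*1/445716 = -49099/49524 ≈ -0.99142)
x(T, 359) + c = 15 - 49099/49524 = 693761/49524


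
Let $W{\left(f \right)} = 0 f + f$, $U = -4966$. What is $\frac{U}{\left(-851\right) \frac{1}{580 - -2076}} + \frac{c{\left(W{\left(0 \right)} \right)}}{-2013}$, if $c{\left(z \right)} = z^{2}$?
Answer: $\frac{13189696}{851} \approx 15499.0$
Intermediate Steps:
$W{\left(f \right)} = f$ ($W{\left(f \right)} = 0 + f = f$)
$\frac{U}{\left(-851\right) \frac{1}{580 - -2076}} + \frac{c{\left(W{\left(0 \right)} \right)}}{-2013} = - \frac{4966}{\left(-851\right) \frac{1}{580 - -2076}} + \frac{0^{2}}{-2013} = - \frac{4966}{\left(-851\right) \frac{1}{580 + 2076}} + 0 \left(- \frac{1}{2013}\right) = - \frac{4966}{\left(-851\right) \frac{1}{2656}} + 0 = - \frac{4966}{- \frac{851}{2656}} + 0 = \left(-4966\right) \left(- \frac{2656}{851}\right) + 0 = \frac{13189696}{851} + 0 = \frac{13189696}{851}$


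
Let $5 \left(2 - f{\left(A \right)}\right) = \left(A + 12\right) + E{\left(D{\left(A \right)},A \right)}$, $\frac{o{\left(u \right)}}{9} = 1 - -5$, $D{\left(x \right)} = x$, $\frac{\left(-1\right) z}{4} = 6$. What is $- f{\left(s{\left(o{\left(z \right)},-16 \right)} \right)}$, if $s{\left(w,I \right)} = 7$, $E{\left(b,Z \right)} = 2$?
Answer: $\frac{11}{5} \approx 2.2$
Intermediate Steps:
$z = -24$ ($z = \left(-4\right) 6 = -24$)
$o{\left(u \right)} = 54$ ($o{\left(u \right)} = 9 \left(1 - -5\right) = 9 \left(1 + 5\right) = 9 \cdot 6 = 54$)
$f{\left(A \right)} = - \frac{4}{5} - \frac{A}{5}$ ($f{\left(A \right)} = 2 - \frac{\left(A + 12\right) + 2}{5} = 2 - \frac{\left(12 + A\right) + 2}{5} = 2 - \frac{14 + A}{5} = 2 - \left(\frac{14}{5} + \frac{A}{5}\right) = - \frac{4}{5} - \frac{A}{5}$)
$- f{\left(s{\left(o{\left(z \right)},-16 \right)} \right)} = - (- \frac{4}{5} - \frac{7}{5}) = \left(-1\right) \left(- \frac{11}{5}\right) = \frac{11}{5}$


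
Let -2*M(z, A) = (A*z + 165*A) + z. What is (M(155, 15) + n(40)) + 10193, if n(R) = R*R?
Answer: 18631/2 ≈ 9315.5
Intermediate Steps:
M(z, A) = -165*A/2 - z/2 - A*z/2 (M(z, A) = -((A*z + 165*A) + z)/2 = -((165*A + A*z) + z)/2 = -(z + 165*A + A*z)/2 = -165*A/2 - z/2 - A*z/2)
n(R) = R²
(M(155, 15) + n(40)) + 10193 = ((-165/2*15 - ½*155 - ½*15*155) + 40²) + 10193 = ((-2475/2 - 155/2 - 2325/2) + 1600) + 10193 = (-4955/2 + 1600) + 10193 = -1755/2 + 10193 = 18631/2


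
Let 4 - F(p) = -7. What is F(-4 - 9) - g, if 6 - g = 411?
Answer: 416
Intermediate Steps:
g = -405 (g = 6 - 1*411 = 6 - 411 = -405)
F(p) = 11 (F(p) = 4 - 1*(-7) = 4 + 7 = 11)
F(-4 - 9) - g = 11 - 1*(-405) = 11 + 405 = 416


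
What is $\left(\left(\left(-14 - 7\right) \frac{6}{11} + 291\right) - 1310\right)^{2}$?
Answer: $\frac{128482225}{121} \approx 1.0618 \cdot 10^{6}$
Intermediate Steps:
$\left(\left(\left(-14 - 7\right) \frac{6}{11} + 291\right) - 1310\right)^{2} = \left(\left(- 21 \cdot 6 \cdot \frac{1}{11} + 291\right) - 1310\right)^{2} = \left(\left(\left(-21\right) \frac{6}{11} + 291\right) - 1310\right)^{2} = \left(\left(- \frac{126}{11} + 291\right) - 1310\right)^{2} = \left(\frac{3075}{11} - 1310\right)^{2} = \left(- \frac{11335}{11}\right)^{2} = \frac{128482225}{121}$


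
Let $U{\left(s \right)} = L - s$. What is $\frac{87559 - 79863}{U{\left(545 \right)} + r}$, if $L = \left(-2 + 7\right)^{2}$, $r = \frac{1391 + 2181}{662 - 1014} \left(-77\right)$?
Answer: $\frac{61568}{2091} \approx 29.444$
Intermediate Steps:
$r = \frac{6251}{8}$ ($r = \frac{3572}{-352} \left(-77\right) = 3572 \left(- \frac{1}{352}\right) \left(-77\right) = \left(- \frac{893}{88}\right) \left(-77\right) = \frac{6251}{8} \approx 781.38$)
$L = 25$ ($L = 5^{2} = 25$)
$U{\left(s \right)} = 25 - s$
$\frac{87559 - 79863}{U{\left(545 \right)} + r} = \frac{87559 - 79863}{\left(25 - 545\right) + \frac{6251}{8}} = \frac{7696}{\left(25 - 545\right) + \frac{6251}{8}} = \frac{7696}{-520 + \frac{6251}{8}} = \frac{7696}{\frac{2091}{8}} = 7696 \cdot \frac{8}{2091} = \frac{61568}{2091}$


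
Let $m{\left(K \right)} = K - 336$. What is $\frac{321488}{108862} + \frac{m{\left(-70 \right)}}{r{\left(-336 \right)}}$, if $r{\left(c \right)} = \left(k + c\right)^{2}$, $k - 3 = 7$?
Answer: $\frac{8530565179}{2892354478} \approx 2.9493$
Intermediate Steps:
$k = 10$ ($k = 3 + 7 = 10$)
$m{\left(K \right)} = -336 + K$ ($m{\left(K \right)} = K - 336 = -336 + K$)
$r{\left(c \right)} = \left(10 + c\right)^{2}$
$\frac{321488}{108862} + \frac{m{\left(-70 \right)}}{r{\left(-336 \right)}} = \frac{321488}{108862} + \frac{-336 - 70}{\left(10 - 336\right)^{2}} = 321488 \cdot \frac{1}{108862} - \frac{406}{\left(-326\right)^{2}} = \frac{160744}{54431} - \frac{406}{106276} = \frac{160744}{54431} - \frac{203}{53138} = \frac{8530565179}{2892354478}$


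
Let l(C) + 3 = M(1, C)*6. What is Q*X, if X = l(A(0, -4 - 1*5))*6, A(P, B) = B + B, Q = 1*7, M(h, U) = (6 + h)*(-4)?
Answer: -7182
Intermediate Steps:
M(h, U) = -24 - 4*h
Q = 7
A(P, B) = 2*B
l(C) = -171 (l(C) = -3 + (-24 - 4*1)*6 = -3 + (-24 - 4)*6 = -3 - 28*6 = -3 - 168 = -171)
X = -1026 (X = -171*6 = -1026)
Q*X = 7*(-1026) = -7182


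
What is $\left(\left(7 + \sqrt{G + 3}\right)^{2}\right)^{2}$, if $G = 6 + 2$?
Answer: $\left(7 + \sqrt{11}\right)^{4} \approx 11328.0$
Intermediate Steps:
$G = 8$
$\left(\left(7 + \sqrt{G + 3}\right)^{2}\right)^{2} = \left(\left(7 + \sqrt{8 + 3}\right)^{2}\right)^{2} = \left(\left(7 + \sqrt{11}\right)^{2}\right)^{2} = \left(7 + \sqrt{11}\right)^{4}$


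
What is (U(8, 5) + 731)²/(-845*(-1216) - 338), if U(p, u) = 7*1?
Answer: 90774/171197 ≈ 0.53023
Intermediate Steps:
U(p, u) = 7
(U(8, 5) + 731)²/(-845*(-1216) - 338) = (7 + 731)²/(-845*(-1216) - 338) = 738²/(1027520 - 338) = 544644/1027182 = 544644*(1/1027182) = 90774/171197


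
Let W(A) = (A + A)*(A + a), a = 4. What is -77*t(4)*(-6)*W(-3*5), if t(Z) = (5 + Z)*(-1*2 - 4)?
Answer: -8232840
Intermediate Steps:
t(Z) = -30 - 6*Z (t(Z) = (5 + Z)*(-2 - 4) = (5 + Z)*(-6) = -30 - 6*Z)
W(A) = 2*A*(4 + A) (W(A) = (A + A)*(A + 4) = (2*A)*(4 + A) = 2*A*(4 + A))
-77*t(4)*(-6)*W(-3*5) = -77*(-30 - 6*4)*(-6)*2*(-3*5)*(4 - 3*5) = -77*(-30 - 24)*(-6)*2*(-15)*(4 - 15) = -77*(-54*(-6))*2*(-15)*(-11) = -24948*330 = -77*106920 = -8232840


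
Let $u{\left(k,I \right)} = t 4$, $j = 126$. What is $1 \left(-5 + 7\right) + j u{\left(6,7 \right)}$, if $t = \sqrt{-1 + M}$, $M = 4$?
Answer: $2 + 504 \sqrt{3} \approx 874.95$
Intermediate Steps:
$t = \sqrt{3}$ ($t = \sqrt{-1 + 4} = \sqrt{3} \approx 1.732$)
$u{\left(k,I \right)} = 4 \sqrt{3}$ ($u{\left(k,I \right)} = \sqrt{3} \cdot 4 = 4 \sqrt{3}$)
$1 \left(-5 + 7\right) + j u{\left(6,7 \right)} = 1 \left(-5 + 7\right) + 126 \cdot 4 \sqrt{3} = 1 \cdot 2 + 504 \sqrt{3} = 2 + 504 \sqrt{3}$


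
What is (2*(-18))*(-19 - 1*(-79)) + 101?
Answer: -2059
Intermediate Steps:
(2*(-18))*(-19 - 1*(-79)) + 101 = -36*(-19 + 79) + 101 = -36*60 + 101 = -2160 + 101 = -2059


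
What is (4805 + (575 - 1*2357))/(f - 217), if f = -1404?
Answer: -3023/1621 ≈ -1.8649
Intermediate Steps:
(4805 + (575 - 1*2357))/(f - 217) = (4805 + (575 - 1*2357))/(-1404 - 217) = (4805 + (575 - 2357))/(-1621) = (4805 - 1782)*(-1/1621) = 3023*(-1/1621) = -3023/1621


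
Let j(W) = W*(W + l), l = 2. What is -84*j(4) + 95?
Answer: -1921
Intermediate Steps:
j(W) = W*(2 + W) (j(W) = W*(W + 2) = W*(2 + W))
-84*j(4) + 95 = -336*(2 + 4) + 95 = -336*6 + 95 = -84*24 + 95 = -2016 + 95 = -1921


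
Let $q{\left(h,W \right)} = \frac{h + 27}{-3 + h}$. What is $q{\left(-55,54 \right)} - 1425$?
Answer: $- \frac{41311}{29} \approx -1424.5$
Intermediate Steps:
$q{\left(h,W \right)} = \frac{27 + h}{-3 + h}$
$q{\left(-55,54 \right)} - 1425 = \frac{27 - 55}{-3 - 55} - 1425 = \frac{1}{-58} \left(-28\right) - 1425 = \left(- \frac{1}{58}\right) \left(-28\right) - 1425 = \frac{14}{29} - 1425 = - \frac{41311}{29}$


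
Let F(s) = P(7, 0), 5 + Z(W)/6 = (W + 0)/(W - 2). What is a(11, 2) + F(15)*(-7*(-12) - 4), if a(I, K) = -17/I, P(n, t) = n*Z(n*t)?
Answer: -184817/11 ≈ -16802.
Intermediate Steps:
Z(W) = -30 + 6*W/(-2 + W) (Z(W) = -30 + 6*((W + 0)/(W - 2)) = -30 + 6*(W/(-2 + W)) = -30 + 6*W/(-2 + W))
P(n, t) = 12*n*(5 - 2*n*t)/(-2 + n*t) (P(n, t) = n*(12*(5 - 2*n*t)/(-2 + n*t)) = 12*n*(5 - 2*n*t)/(-2 + n*t))
F(s) = -210 (F(s) = 12*7*(5 - 2*7*0)/(-2 + 7*0) = 12*7*(5 + 0)/(-2 + 0) = 12*7*5/(-2) = 12*7*(-1/2)*5 = -210)
a(11, 2) + F(15)*(-7*(-12) - 4) = -17/11 - 210*(-7*(-12) - 4) = -17*1/11 - 210*(84 - 4) = -17/11 - 210*80 = -17/11 - 16800 = -184817/11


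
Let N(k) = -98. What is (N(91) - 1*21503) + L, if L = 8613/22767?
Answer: -163927118/7589 ≈ -21601.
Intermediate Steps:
L = 2871/7589 (L = 8613*(1/22767) = 2871/7589 ≈ 0.37831)
(N(91) - 1*21503) + L = (-98 - 1*21503) + 2871/7589 = (-98 - 21503) + 2871/7589 = -21601 + 2871/7589 = -163927118/7589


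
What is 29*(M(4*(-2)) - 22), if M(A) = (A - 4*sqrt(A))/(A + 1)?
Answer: -4234/7 + 232*I*sqrt(2)/7 ≈ -604.86 + 46.871*I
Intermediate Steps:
M(A) = (A - 4*sqrt(A))/(1 + A)
29*(M(4*(-2)) - 22) = 29*((4*(-2) - 4*2*I*sqrt(2))/(1 + 4*(-2)) - 22) = 29*((-8 - 8*I*sqrt(2))/(1 - 8) - 22) = 29*((-8 - 8*I*sqrt(2))/(-7) - 22) = 29*(-(-8 - 8*I*sqrt(2))/7 - 22) = 29*((8/7 + 8*I*sqrt(2)/7) - 22) = 29*(-146/7 + 8*I*sqrt(2)/7) = -4234/7 + 232*I*sqrt(2)/7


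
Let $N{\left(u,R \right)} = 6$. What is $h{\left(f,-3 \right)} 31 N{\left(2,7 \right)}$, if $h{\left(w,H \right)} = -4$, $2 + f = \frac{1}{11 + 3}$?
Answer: $-744$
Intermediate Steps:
$f = - \frac{27}{14}$ ($f = -2 + \frac{1}{11 + 3} = -2 + \frac{1}{14} = - \frac{27}{14} \approx -1.9286$)
$h{\left(f,-3 \right)} 31 N{\left(2,7 \right)} = \left(-4\right) 31 \cdot 6 = \left(-124\right) 6 = -744$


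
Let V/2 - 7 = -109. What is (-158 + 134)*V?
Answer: 4896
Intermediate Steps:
V = -204 (V = 14 + 2*(-109) = 14 - 218 = -204)
(-158 + 134)*V = (-158 + 134)*(-204) = -24*(-204) = 4896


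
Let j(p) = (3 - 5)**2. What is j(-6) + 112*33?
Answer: 3700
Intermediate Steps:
j(p) = 4 (j(p) = (-2)**2 = 4)
j(-6) + 112*33 = 4 + 112*33 = 4 + 3696 = 3700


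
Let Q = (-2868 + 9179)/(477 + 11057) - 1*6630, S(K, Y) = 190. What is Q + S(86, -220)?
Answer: -74272649/11534 ≈ -6439.5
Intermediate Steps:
Q = -76464109/11534 (Q = 6311/11534 - 6630 = -76464109/11534 ≈ -6629.5)
Q + S(86, -220) = -76464109/11534 + 190 = -74272649/11534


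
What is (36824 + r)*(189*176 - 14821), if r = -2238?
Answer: 637869598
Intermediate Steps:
(36824 + r)*(189*176 - 14821) = (36824 - 2238)*(189*176 - 14821) = 34586*(33264 - 14821) = 34586*18443 = 637869598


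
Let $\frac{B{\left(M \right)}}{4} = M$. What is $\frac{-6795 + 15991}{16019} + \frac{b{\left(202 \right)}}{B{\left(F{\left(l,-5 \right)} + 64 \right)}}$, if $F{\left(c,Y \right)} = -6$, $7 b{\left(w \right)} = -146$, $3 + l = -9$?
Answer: $\frac{6297765}{13007428} \approx 0.48417$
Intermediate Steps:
$l = -12$ ($l = -3 - 9 = -12$)
$b{\left(w \right)} = - \frac{146}{7}$ ($b{\left(w \right)} = \frac{1}{7} \left(-146\right) = - \frac{146}{7}$)
$B{\left(M \right)} = 4 M$
$\frac{-6795 + 15991}{16019} + \frac{b{\left(202 \right)}}{B{\left(F{\left(l,-5 \right)} + 64 \right)}} = \frac{-6795 + 15991}{16019} - \frac{146}{7 \cdot 4 \left(-6 + 64\right)} = 9196 \cdot \frac{1}{16019} - \frac{146}{7 \cdot 4 \cdot 58} = \frac{9196}{16019} - \frac{146}{7 \cdot 232} = \frac{9196}{16019} - \frac{73}{812} = \frac{6297765}{13007428}$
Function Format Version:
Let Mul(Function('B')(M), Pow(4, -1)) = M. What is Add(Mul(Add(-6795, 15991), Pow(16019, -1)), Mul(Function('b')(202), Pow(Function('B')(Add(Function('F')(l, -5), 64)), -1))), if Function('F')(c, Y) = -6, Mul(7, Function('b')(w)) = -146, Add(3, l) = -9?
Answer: Rational(6297765, 13007428) ≈ 0.48417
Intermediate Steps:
l = -12 (l = Add(-3, -9) = -12)
Function('b')(w) = Rational(-146, 7) (Function('b')(w) = Mul(Rational(1, 7), -146) = Rational(-146, 7))
Function('B')(M) = Mul(4, M)
Add(Mul(Add(-6795, 15991), Pow(16019, -1)), Mul(Function('b')(202), Pow(Function('B')(Add(Function('F')(l, -5), 64)), -1))) = Add(Mul(Add(-6795, 15991), Pow(16019, -1)), Mul(Rational(-146, 7), Pow(Mul(4, Add(-6, 64)), -1))) = Add(Mul(9196, Rational(1, 16019)), Mul(Rational(-146, 7), Pow(Mul(4, 58), -1))) = Add(Rational(9196, 16019), Mul(Rational(-146, 7), Pow(232, -1))) = Add(Rational(9196, 16019), Mul(Rational(-146, 7), Rational(1, 232))) = Add(Rational(9196, 16019), Rational(-73, 812)) = Rational(6297765, 13007428)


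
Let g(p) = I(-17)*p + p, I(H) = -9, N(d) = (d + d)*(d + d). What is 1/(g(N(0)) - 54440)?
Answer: -1/54440 ≈ -1.8369e-5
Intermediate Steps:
N(d) = 4*d² (N(d) = (2*d)*(2*d) = 4*d²)
g(p) = -8*p (g(p) = -9*p + p = -8*p)
1/(g(N(0)) - 54440) = 1/(-32*0² - 54440) = 1/(-32*0 - 54440) = 1/(-8*0 - 54440) = 1/(0 - 54440) = 1/(-54440) = -1/54440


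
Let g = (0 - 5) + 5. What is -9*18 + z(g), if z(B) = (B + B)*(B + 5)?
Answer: -162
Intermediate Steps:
g = 0 (g = -5 + 5 = 0)
z(B) = 2*B*(5 + B) (z(B) = (2*B)*(5 + B) = 2*B*(5 + B))
-9*18 + z(g) = -9*18 + 2*0*(5 + 0) = -162 + 2*0*5 = -162 + 0 = -162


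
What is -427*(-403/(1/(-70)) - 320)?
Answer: -11909030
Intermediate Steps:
-427*(-403/(1/(-70)) - 320) = -427*(-403/(-1/70) - 320) = -427*(-403*(-70) - 320) = -427*(-1*(-28210) - 320) = -427*(28210 - 320) = -427*27890 = -11909030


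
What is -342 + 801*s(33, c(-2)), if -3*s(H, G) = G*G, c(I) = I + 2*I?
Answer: -9954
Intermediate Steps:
c(I) = 3*I
s(H, G) = -G**2/3 (s(H, G) = -G*G/3 = -G**2/3)
-342 + 801*s(33, c(-2)) = -342 + 801*(-(3*(-2))**2/3) = -342 + 801*(-1/3*(-6)**2) = -342 + 801*(-1/3*36) = -342 + 801*(-12) = -342 - 9612 = -9954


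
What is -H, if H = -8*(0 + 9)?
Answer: 72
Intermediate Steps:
H = -72 (H = -8*9 = -72)
-H = -1*(-72) = 72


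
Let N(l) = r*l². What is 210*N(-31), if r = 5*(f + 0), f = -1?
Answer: -1009050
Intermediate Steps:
r = -5 (r = 5*(-1 + 0) = 5*(-1) = -5)
N(l) = -5*l²
210*N(-31) = 210*(-5*(-31)²) = 210*(-5*961) = 210*(-4805) = -1009050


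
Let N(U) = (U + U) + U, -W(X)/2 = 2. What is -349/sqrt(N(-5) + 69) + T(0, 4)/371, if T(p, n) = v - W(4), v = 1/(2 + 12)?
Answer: 57/5194 - 349*sqrt(6)/18 ≈ -47.482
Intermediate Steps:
W(X) = -4 (W(X) = -2*2 = -4)
N(U) = 3*U (N(U) = 2*U + U = 3*U)
v = 1/14 ≈ 0.071429
T(p, n) = 57/14 (T(p, n) = 1/14 - 1*(-4) = 1/14 + 4 = 57/14)
-349/sqrt(N(-5) + 69) + T(0, 4)/371 = -349/sqrt(3*(-5) + 69) + (57/14)/371 = -349/sqrt(-15 + 69) + (57/14)*(1/371) = -349*sqrt(6)/18 + 57/5194 = 57/5194 - 349*sqrt(6)/18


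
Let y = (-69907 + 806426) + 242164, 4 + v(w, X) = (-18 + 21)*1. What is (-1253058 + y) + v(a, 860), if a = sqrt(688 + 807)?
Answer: -274376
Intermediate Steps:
a = sqrt(1495) ≈ 38.665
v(w, X) = -1 (v(w, X) = -4 + (-18 + 21)*1 = -4 + 3*1 = -4 + 3 = -1)
y = 978683 (y = 736519 + 242164 = 978683)
(-1253058 + y) + v(a, 860) = (-1253058 + 978683) - 1 = -274375 - 1 = -274376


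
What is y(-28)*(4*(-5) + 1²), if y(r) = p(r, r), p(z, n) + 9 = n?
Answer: 703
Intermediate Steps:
p(z, n) = -9 + n
y(r) = -9 + r
y(-28)*(4*(-5) + 1²) = (-9 - 28)*(4*(-5) + 1²) = -37*(-20 + 1) = -37*(-19) = 703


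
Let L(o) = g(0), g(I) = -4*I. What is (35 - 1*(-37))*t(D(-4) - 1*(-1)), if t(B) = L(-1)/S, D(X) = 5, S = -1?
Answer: 0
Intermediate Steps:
L(o) = 0 (L(o) = -4*0 = 0)
t(B) = 0 (t(B) = 0/(-1) = 0*(-1) = 0)
(35 - 1*(-37))*t(D(-4) - 1*(-1)) = (35 - 1*(-37))*0 = (35 + 37)*0 = 72*0 = 0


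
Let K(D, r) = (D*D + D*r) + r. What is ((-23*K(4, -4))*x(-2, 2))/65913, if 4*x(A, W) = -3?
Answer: -23/21971 ≈ -0.0010468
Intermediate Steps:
K(D, r) = r + D² + D*r (K(D, r) = (D² + D*r) + r = r + D² + D*r)
x(A, W) = -¾ (x(A, W) = (¼)*(-3) = -¾)
((-23*K(4, -4))*x(-2, 2))/65913 = (-23*(-4 + 4² + 4*(-4))*(-¾))/65913 = (-23*(-4 + 16 - 16)*(-¾))*(1/65913) = (-23*(-4)*(-¾))*(1/65913) = (92*(-¾))*(1/65913) = -69*1/65913 = -23/21971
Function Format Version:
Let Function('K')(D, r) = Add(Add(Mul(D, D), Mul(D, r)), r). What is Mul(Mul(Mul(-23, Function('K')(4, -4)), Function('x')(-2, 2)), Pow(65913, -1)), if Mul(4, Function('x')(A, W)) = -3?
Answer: Rational(-23, 21971) ≈ -0.0010468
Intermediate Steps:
Function('K')(D, r) = Add(r, Pow(D, 2), Mul(D, r)) (Function('K')(D, r) = Add(Add(Pow(D, 2), Mul(D, r)), r) = Add(r, Pow(D, 2), Mul(D, r)))
Function('x')(A, W) = Rational(-3, 4) (Function('x')(A, W) = Mul(Rational(1, 4), -3) = Rational(-3, 4))
Mul(Mul(Mul(-23, Function('K')(4, -4)), Function('x')(-2, 2)), Pow(65913, -1)) = Mul(Mul(Mul(-23, Add(-4, Pow(4, 2), Mul(4, -4))), Rational(-3, 4)), Pow(65913, -1)) = Mul(Mul(Mul(-23, Add(-4, 16, -16)), Rational(-3, 4)), Rational(1, 65913)) = Mul(Mul(Mul(-23, -4), Rational(-3, 4)), Rational(1, 65913)) = Mul(Mul(92, Rational(-3, 4)), Rational(1, 65913)) = Mul(-69, Rational(1, 65913)) = Rational(-23, 21971)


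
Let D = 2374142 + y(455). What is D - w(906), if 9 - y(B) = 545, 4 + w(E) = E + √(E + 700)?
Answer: 2372704 - √1606 ≈ 2.3727e+6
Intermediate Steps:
w(E) = -4 + E + √(700 + E) (w(E) = -4 + (E + √(E + 700)) = -4 + (E + √(700 + E)) = -4 + E + √(700 + E))
y(B) = -536 (y(B) = 9 - 1*545 = 9 - 545 = -536)
D = 2373606 (D = 2374142 - 536 = 2373606)
D - w(906) = 2373606 - (-4 + 906 + √(700 + 906)) = 2373606 - (-4 + 906 + √1606) = 2373606 - (902 + √1606) = 2373606 + (-902 - √1606) = 2372704 - √1606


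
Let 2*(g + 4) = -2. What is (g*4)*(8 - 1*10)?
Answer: 40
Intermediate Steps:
g = -5 (g = -4 + (½)*(-2) = -4 - 1 = -5)
(g*4)*(8 - 1*10) = (-5*4)*(8 - 1*10) = -20*(8 - 10) = -20*(-2) = 40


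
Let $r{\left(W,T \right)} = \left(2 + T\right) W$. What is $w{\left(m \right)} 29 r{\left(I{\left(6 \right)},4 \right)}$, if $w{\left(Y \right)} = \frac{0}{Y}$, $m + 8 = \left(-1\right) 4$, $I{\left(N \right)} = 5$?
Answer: $0$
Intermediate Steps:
$m = -12$ ($m = -8 - 4 = -12$)
$w{\left(Y \right)} = 0$
$r{\left(W,T \right)} = W \left(2 + T\right)$
$w{\left(m \right)} 29 r{\left(I{\left(6 \right)},4 \right)} = 0 \cdot 29 \cdot 5 \left(2 + 4\right) = 0 \cdot 5 \cdot 6 = 0 \cdot 30 = 0$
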